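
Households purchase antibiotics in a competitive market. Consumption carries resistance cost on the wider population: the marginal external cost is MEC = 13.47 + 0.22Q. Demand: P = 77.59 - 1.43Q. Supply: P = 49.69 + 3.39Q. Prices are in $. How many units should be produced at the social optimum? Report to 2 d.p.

Social marginal benefit = demand − MEC = 64.12 - 1.65Q.
Set SMB = MC: 64.12 - 1.65Q = 49.69 + 3.39Q → Q* = 2.8631.

Q* = 2.86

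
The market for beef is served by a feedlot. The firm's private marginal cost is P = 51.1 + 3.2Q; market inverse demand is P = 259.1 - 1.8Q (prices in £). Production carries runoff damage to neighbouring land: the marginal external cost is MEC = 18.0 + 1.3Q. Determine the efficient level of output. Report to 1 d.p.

Q* = 30.2

Social marginal cost = private MC + MEC = 69.1 + 4.5Q.
Set SMC = demand: 69.1 + 4.5Q = 259.1 - 1.8Q → Q* = 30.1587.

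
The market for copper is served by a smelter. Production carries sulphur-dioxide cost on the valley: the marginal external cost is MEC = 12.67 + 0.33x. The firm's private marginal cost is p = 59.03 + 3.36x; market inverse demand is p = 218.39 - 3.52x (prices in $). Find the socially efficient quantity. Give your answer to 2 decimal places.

x* = 20.35

Social marginal cost = private MC + MEC = 71.70 + 3.69x.
Set SMC = demand: 71.70 + 3.69x = 218.39 - 3.52x → x* = 20.3454.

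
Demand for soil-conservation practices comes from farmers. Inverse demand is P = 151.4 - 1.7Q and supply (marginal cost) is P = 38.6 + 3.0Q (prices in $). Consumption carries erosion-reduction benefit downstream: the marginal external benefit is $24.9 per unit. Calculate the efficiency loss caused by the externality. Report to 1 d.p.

Market equilibrium (private): 38.6 + 3.0Q = 151.4 - 1.7Q → Q_m = 24.0000.
Social marginal benefit = demand + MEB = 176.3 - 1.7Q.
Set SMB = MC: 176.3 - 1.7Q = 38.6 + 3.0Q → Q* = 29.2979.
Between Q* and Q_m the wedge SMB − MC runs linearly from 0 to MEB(Q_m), so the loss is a triangle.
DWL = ½ × 5.2979 × 24.9000 = 65.9589.

DWL = $66.0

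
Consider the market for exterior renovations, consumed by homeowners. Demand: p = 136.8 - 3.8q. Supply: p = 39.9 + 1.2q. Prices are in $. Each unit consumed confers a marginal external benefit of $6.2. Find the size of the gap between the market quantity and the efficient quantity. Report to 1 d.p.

1.2 units

Market equilibrium (private): 39.9 + 1.2q = 136.8 - 3.8q → q_m = 19.3800.
Social marginal benefit = demand + MEB = 143.0 - 3.8q.
Set SMB = MC: 143.0 - 3.8q = 39.9 + 1.2q → q* = 20.6200.
Gap = |19.3800 − 20.6200| = 1.2400.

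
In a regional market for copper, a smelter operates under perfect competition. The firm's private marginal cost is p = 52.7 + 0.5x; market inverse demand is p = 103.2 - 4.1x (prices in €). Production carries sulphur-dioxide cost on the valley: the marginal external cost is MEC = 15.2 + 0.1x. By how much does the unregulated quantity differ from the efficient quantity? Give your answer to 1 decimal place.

Market equilibrium (private): 52.7 + 0.5x = 103.2 - 4.1x → x_m = 10.9783.
Social marginal cost = private MC + MEC = 67.9 + 0.6x.
Set SMC = demand: 67.9 + 0.6x = 103.2 - 4.1x → x* = 7.5106.
Gap = |10.9783 − 7.5106| = 3.4677.

3.5 units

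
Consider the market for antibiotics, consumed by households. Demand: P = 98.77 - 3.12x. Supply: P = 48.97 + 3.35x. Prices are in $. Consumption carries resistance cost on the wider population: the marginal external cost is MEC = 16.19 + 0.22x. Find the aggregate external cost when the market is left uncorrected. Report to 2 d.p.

$131.13

Market equilibrium (private): 48.97 + 3.35x = 98.77 - 3.12x → x_m = 7.6971.
Total external cost = ∫₀^{x_m} (16.19 + 0.22x) dx = 16.19×7.6971 + ½×0.22×7.6971² = 131.1330.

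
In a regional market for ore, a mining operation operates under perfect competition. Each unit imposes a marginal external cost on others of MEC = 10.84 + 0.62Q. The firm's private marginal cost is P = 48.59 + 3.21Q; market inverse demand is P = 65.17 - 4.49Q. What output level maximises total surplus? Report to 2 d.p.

Q* = 0.69

Social marginal cost = private MC + MEC = 59.43 + 3.83Q.
Set SMC = demand: 59.43 + 3.83Q = 65.17 - 4.49Q → Q* = 0.6899.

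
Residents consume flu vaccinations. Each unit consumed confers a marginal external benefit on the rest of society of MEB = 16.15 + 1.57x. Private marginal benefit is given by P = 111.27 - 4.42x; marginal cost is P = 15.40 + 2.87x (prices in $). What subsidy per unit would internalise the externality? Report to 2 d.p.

Social marginal benefit = demand + MEB = 127.42 - 2.85x.
Set SMB = MC: 127.42 - 2.85x = 15.40 + 2.87x → x* = 19.5839.
The Pigouvian subsidy equals MEB at x*: 16.15 + 1.57×19.5839 = 46.8967.

subsidy = $46.90 per unit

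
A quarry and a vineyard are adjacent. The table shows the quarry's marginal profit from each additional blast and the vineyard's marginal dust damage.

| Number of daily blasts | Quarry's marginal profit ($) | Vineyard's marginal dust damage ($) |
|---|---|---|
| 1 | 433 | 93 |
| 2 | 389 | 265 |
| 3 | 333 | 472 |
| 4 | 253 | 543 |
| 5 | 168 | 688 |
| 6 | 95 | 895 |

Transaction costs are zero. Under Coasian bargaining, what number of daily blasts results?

2

Bargaining reaches the level where marginal profit last exceeds marginal dust damage.
That holds through level 2 (389 ≥ 265) but not at 3 (333 < 472).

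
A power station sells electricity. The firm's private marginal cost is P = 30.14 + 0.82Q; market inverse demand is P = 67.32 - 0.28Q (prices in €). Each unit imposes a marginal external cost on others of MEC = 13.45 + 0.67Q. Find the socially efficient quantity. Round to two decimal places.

Q* = 13.41

Social marginal cost = private MC + MEC = 43.59 + 1.49Q.
Set SMC = demand: 43.59 + 1.49Q = 67.32 - 0.28Q → Q* = 13.4068.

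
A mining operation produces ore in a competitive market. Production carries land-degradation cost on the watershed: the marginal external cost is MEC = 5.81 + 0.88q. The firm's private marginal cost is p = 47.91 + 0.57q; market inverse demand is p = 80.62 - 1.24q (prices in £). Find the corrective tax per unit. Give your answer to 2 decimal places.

Social marginal cost = private MC + MEC = 53.72 + 1.45q.
Set SMC = demand: 53.72 + 1.45q = 80.62 - 1.24q → q* = 10.0000.
The Pigouvian tax equals MEC at q*: 5.81 + 0.88×10.0000 = 14.6100.

tax = £14.61 per unit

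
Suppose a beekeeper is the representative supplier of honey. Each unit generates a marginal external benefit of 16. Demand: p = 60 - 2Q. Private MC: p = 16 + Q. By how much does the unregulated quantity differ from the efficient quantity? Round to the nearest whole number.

Market equilibrium (private): 16 + Q = 60 - 2Q → Q_m = 14.6667.
Social marginal cost = private MC − MEB = 0 + Q.
Set SMC = demand: 0 + Q = 60 - 2Q → Q* = 20.0000.
Gap = |14.6667 − 20.0000| = 5.3333.

5 units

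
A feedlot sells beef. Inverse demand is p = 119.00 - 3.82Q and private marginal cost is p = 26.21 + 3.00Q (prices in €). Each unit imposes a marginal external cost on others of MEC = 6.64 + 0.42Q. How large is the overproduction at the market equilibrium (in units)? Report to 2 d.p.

1.71 units

Market equilibrium (private): 26.21 + 3.00Q = 119.00 - 3.82Q → Q_m = 13.6056.
Social marginal cost = private MC + MEC = 32.85 + 3.42Q.
Set SMC = demand: 32.85 + 3.42Q = 119.00 - 3.82Q → Q* = 11.8992.
Gap = |13.6056 − 11.8992| = 1.7064.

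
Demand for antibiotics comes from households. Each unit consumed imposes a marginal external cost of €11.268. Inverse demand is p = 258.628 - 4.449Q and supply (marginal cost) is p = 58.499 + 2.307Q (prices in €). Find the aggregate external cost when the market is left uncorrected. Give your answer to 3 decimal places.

Market equilibrium (private): 58.499 + 2.307Q = 258.628 - 4.449Q → Q_m = 29.6224.
Total external cost = MEC × Q_m = 11.268 × 29.6224 = 333.7852.

€333.785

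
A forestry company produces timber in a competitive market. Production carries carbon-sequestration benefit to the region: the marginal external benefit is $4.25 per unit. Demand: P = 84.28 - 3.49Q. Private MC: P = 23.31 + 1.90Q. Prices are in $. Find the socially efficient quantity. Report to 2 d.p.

Social marginal cost = private MC − MEB = 19.06 + 1.90Q.
Set SMC = demand: 19.06 + 1.90Q = 84.28 - 3.49Q → Q* = 12.1002.

Q* = 12.10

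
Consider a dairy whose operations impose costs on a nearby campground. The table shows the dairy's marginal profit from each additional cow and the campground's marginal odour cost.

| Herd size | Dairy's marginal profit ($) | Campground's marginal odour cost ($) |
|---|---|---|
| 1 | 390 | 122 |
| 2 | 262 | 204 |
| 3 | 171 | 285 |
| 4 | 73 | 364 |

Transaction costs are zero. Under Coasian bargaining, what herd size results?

2

Bargaining reaches the level where marginal profit last exceeds marginal odour cost.
That holds through level 2 (262 ≥ 204) but not at 3 (171 < 285).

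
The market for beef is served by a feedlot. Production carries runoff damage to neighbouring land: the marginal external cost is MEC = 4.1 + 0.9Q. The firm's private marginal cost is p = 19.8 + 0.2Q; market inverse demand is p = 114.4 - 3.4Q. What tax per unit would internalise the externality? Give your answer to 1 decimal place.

tax = 22.2 per unit

Social marginal cost = private MC + MEC = 23.9 + 1.1Q.
Set SMC = demand: 23.9 + 1.1Q = 114.4 - 3.4Q → Q* = 20.1111.
The Pigouvian tax equals MEC at Q*: 4.1 + 0.9×20.1111 = 22.2000.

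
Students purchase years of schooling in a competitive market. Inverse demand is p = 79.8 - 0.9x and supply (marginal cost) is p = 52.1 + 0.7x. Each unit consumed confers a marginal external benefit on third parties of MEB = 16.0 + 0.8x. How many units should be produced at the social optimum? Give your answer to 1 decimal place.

Social marginal benefit = demand + MEB = 95.8 - 0.1x.
Set SMB = MC: 95.8 - 0.1x = 52.1 + 0.7x → x* = 54.6250.

x* = 54.6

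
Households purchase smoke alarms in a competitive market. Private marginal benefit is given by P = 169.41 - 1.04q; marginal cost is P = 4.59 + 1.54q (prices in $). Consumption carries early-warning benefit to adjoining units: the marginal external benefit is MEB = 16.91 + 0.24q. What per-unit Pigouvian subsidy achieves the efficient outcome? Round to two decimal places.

Social marginal benefit = demand + MEB = 186.32 - 0.80q.
Set SMB = MC: 186.32 - 0.80q = 4.59 + 1.54q → q* = 77.6624.
The Pigouvian subsidy equals MEB at q*: 16.91 + 0.24×77.6624 = 35.5490.

subsidy = $35.55 per unit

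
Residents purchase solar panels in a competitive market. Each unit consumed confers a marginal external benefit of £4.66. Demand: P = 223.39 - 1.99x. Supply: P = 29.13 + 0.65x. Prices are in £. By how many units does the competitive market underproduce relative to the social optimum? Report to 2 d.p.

1.77 units

Market equilibrium (private): 29.13 + 0.65x = 223.39 - 1.99x → x_m = 73.5833.
Social marginal benefit = demand + MEB = 228.05 - 1.99x.
Set SMB = MC: 228.05 - 1.99x = 29.13 + 0.65x → x* = 75.3485.
Gap = |73.5833 − 75.3485| = 1.7652.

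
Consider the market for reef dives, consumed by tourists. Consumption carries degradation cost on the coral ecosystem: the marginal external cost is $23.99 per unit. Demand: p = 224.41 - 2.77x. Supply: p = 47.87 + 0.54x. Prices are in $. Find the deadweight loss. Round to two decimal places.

DWL = $86.94

Market equilibrium (private): 47.87 + 0.54x = 224.41 - 2.77x → x_m = 53.3353.
Social marginal benefit = demand − MEC = 200.42 - 2.77x.
Set SMB = MC: 200.42 - 2.77x = 47.87 + 0.54x → x* = 46.0876.
The loss is the area between SMB and MC from x* to x_m; with linear curves that's a triangle of height MEC(x_m).
DWL = ½ × 7.2477 × 23.9900 = 86.9362.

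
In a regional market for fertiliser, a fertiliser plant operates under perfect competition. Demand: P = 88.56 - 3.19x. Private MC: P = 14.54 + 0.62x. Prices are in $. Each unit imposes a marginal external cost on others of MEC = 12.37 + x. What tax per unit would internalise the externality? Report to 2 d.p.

tax = $25.19 per unit

Social marginal cost = private MC + MEC = 26.91 + 1.62x.
Set SMC = demand: 26.91 + 1.62x = 88.56 - 3.19x → x* = 12.8170.
The Pigouvian tax equals MEC at x*: 12.37 + 1.00×12.8170 = 25.1870.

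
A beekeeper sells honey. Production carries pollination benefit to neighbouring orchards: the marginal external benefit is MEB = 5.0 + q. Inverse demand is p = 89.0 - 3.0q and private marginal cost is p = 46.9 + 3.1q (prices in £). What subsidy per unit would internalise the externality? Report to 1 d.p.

Social marginal cost = private MC − MEB = 41.9 + 2.1q.
Set SMC = demand: 41.9 + 2.1q = 89.0 - 3.0q → q* = 9.2353.
The Pigouvian subsidy equals MEB at q*: 5.0 + 1.0×9.2353 = 14.2353.

subsidy = £14.2 per unit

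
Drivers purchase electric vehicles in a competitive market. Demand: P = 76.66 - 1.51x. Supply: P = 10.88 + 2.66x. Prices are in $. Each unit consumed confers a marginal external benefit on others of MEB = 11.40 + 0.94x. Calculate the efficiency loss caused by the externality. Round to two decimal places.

Market equilibrium (private): 10.88 + 2.66x = 76.66 - 1.51x → x_m = 15.7746.
Social marginal benefit = demand + MEB = 88.06 - 0.57x.
Set SMB = MC: 88.06 - 0.57x = 10.88 + 2.66x → x* = 23.8947.
Between x* and x_m the wedge SMB − MC runs linearly from 0 to MEB(x_m), so the loss is a triangle.
DWL = ½ × 8.1201 × 26.2281 = 106.4874.

DWL = $106.49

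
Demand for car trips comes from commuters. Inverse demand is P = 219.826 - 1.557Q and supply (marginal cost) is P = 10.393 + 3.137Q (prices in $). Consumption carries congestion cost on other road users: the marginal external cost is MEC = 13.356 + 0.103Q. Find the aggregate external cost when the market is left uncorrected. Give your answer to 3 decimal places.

Market equilibrium (private): 10.393 + 3.137Q = 219.826 - 1.557Q → Q_m = 44.6172.
Total external cost = ∫₀^{Q_m} (13.356 + 0.103Q) dQ = 13.356×44.6172 + ½×0.103×44.6172² = 698.4281.

$698.428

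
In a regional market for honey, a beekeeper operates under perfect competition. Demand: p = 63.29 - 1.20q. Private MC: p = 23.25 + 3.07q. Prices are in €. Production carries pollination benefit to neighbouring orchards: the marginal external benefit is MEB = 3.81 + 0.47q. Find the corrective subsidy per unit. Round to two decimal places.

subsidy = €9.23 per unit

Social marginal cost = private MC − MEB = 19.44 + 2.60q.
Set SMC = demand: 19.44 + 2.60q = 63.29 - 1.20q → q* = 11.5395.
The Pigouvian subsidy equals MEB at q*: 3.81 + 0.47×11.5395 = 9.2336.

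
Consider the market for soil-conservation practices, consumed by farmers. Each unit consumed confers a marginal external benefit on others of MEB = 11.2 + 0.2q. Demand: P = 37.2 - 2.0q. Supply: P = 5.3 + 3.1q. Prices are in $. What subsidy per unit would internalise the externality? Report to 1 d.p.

Social marginal benefit = demand + MEB = 48.4 - 1.8q.
Set SMB = MC: 48.4 - 1.8q = 5.3 + 3.1q → q* = 8.7959.
The Pigouvian subsidy equals MEB at q*: 11.2 + 0.2×8.7959 = 12.9592.

subsidy = $13.0 per unit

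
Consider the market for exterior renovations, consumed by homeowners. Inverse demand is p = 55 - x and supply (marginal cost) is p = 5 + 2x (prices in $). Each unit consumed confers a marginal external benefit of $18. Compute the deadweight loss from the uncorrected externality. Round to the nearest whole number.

Market equilibrium (private): 5 + 2x = 55 - x → x_m = 16.6667.
Social marginal benefit = demand + MEB = 73 - x.
Set SMB = MC: 73 - x = 5 + 2x → x* = 22.6667.
Height of the DWL triangle at x_m is SMB(x_m) − MC(x_m) = MEB(x_m) = 18.0000.
DWL = ½ × 6.0000 × 18.0000 = 54.0000.

DWL = $54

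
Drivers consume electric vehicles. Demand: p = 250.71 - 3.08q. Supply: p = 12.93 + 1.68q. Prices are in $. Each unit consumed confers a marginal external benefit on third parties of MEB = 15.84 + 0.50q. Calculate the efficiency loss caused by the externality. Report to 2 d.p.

Market equilibrium (private): 12.93 + 1.68q = 250.71 - 3.08q → q_m = 49.9538.
Social marginal benefit = demand + MEB = 266.55 - 2.58q.
Set SMB = MC: 266.55 - 2.58q = 12.93 + 1.68q → q* = 59.5352.
Between q* and q_m the wedge SMB − MC runs linearly from 0 to MEB(q_m), so the loss is a triangle.
DWL = ½ × 9.5814 × 40.8169 = 195.5415.

DWL = $195.54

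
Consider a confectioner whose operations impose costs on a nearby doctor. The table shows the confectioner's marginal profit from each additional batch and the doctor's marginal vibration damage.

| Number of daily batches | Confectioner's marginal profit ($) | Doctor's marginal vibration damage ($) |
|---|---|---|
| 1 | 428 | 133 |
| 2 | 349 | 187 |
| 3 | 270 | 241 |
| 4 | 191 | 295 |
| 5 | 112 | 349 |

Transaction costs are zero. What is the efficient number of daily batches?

3

Bargaining reaches the level where marginal profit last exceeds marginal vibration damage.
That holds through level 3 (270 ≥ 241) but not at 4 (191 < 295).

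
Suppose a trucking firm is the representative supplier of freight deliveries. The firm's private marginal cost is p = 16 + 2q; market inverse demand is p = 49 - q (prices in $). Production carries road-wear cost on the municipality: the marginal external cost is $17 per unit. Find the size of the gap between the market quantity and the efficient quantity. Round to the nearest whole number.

6 units

Market equilibrium (private): 16 + 2q = 49 - q → q_m = 11.0000.
Social marginal cost = private MC + MEC = 33 + 2q.
Set SMC = demand: 33 + 2q = 49 - q → q* = 5.3333.
Gap = |11.0000 − 5.3333| = 5.6667.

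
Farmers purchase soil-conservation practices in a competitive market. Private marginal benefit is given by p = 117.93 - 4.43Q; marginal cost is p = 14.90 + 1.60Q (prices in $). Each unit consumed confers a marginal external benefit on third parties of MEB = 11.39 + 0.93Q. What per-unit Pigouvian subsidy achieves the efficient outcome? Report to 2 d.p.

Social marginal benefit = demand + MEB = 129.32 - 3.50Q.
Set SMB = MC: 129.32 - 3.50Q = 14.90 + 1.60Q → Q* = 22.4353.
The Pigouvian subsidy equals MEB at Q*: 11.39 + 0.93×22.4353 = 32.2548.

subsidy = $32.25 per unit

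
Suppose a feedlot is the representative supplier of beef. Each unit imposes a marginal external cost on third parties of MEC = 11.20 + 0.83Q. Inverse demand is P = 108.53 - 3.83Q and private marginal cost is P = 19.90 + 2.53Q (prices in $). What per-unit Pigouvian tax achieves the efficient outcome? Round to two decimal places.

tax = $20.14 per unit

Social marginal cost = private MC + MEC = 31.10 + 3.36Q.
Set SMC = demand: 31.10 + 3.36Q = 108.53 - 3.83Q → Q* = 10.7691.
The Pigouvian tax equals MEC at Q*: 11.20 + 0.83×10.7691 = 20.1384.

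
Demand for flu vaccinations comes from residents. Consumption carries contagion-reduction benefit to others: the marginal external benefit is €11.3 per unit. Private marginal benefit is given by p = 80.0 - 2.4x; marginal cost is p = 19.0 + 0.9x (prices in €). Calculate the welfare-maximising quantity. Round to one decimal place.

Social marginal benefit = demand + MEB = 91.3 - 2.4x.
Set SMB = MC: 91.3 - 2.4x = 19.0 + 0.9x → x* = 21.9091.

x* = 21.9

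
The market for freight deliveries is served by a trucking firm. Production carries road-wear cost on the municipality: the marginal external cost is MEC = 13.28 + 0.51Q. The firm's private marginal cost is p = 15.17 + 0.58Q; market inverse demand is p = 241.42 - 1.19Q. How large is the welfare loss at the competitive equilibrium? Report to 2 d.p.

DWL = 1350.36

Market equilibrium (private): 15.17 + 0.58Q = 241.42 - 1.19Q → Q_m = 127.8249.
Social marginal cost = private MC + MEC = 28.45 + 1.09Q.
Set SMC = demand: 28.45 + 1.09Q = 241.42 - 1.19Q → Q* = 93.4079.
The welfare-loss triangle has base |Q_m − Q*| and height MEC(Q_m) (the vertical gap between SMC and demand is zero at Q* and MEC at Q_m).
DWL = ½ × 34.4170 × 78.4707 = 1350.3630.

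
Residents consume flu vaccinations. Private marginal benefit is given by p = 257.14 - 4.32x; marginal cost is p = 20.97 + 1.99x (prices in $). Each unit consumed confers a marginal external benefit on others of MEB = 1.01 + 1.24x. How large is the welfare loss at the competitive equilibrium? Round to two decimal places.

Market equilibrium (private): 20.97 + 1.99x = 257.14 - 4.32x → x_m = 37.4279.
Social marginal benefit = demand + MEB = 258.15 - 3.08x.
Set SMB = MC: 258.15 - 3.08x = 20.97 + 1.99x → x* = 46.7811.
The loss is the area between SMB and MC from x* to x_m; with linear curves that's a triangle of height MEB(x_m).
DWL = ½ × 9.3532 × 47.4206 = 221.7672.

DWL = $221.77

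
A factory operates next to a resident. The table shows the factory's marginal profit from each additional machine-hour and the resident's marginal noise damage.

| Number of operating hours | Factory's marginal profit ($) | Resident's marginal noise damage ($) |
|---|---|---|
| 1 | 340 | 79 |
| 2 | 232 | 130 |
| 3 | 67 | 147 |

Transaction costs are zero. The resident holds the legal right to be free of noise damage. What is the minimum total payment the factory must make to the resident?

$209

Efficient level: marginal profit ≥ marginal noise damage through level 2, so k* = 2.
With the resident holding the right, the factory must at least compensate total damage at k*: 79 + 130 = 209.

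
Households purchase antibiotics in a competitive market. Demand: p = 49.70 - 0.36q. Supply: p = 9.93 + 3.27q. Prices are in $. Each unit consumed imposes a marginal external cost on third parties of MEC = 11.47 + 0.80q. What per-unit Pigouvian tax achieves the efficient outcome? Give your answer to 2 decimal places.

tax = $16.58 per unit

Social marginal benefit = demand − MEC = 38.23 - 1.16q.
Set SMB = MC: 38.23 - 1.16q = 9.93 + 3.27q → q* = 6.3883.
The Pigouvian tax equals MEC at q*: 11.47 + 0.80×6.3883 = 16.5806.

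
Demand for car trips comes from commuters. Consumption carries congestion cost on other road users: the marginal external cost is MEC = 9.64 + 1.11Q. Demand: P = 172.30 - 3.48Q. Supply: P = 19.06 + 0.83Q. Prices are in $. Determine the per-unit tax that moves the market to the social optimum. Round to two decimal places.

Social marginal benefit = demand − MEC = 162.66 - 4.59Q.
Set SMB = MC: 162.66 - 4.59Q = 19.06 + 0.83Q → Q* = 26.4945.
The Pigouvian tax equals MEC at Q*: 9.64 + 1.11×26.4945 = 39.0489.

tax = $39.05 per unit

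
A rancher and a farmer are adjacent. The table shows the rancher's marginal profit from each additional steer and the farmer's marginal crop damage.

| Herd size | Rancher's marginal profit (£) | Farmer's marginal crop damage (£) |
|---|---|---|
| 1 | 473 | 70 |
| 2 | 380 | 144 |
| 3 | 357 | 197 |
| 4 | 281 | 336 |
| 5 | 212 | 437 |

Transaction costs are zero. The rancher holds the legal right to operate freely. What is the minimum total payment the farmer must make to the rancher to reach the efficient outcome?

£493

Left alone the rancher would choose level 5 (marginal profit stays positive).
Efficient level: k* = 3 (marginal profit ≥ marginal crop damage through 3).
The farmer must at least cover the rancher's forgone profit from cutting 5→3: 281 + 212 = 493.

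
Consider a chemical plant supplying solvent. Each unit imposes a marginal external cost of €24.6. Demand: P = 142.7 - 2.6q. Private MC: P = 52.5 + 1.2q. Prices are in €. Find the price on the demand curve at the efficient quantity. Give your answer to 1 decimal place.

P = €97.8

Social marginal cost = private MC + MEC = 77.1 + 1.2q.
Set SMC = demand: 77.1 + 1.2q = 142.7 - 2.6q → q* = 17.2632.
Consumer price on the demand curve at q*: 142.7 − 2.6×17.2632 = 97.8157.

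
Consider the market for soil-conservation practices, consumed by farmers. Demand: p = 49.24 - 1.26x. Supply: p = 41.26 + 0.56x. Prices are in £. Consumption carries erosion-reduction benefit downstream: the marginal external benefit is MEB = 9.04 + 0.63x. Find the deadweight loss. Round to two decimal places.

DWL = £58.53

Market equilibrium (private): 41.26 + 0.56x = 49.24 - 1.26x → x_m = 4.3846.
Social marginal benefit = demand + MEB = 58.28 - 0.63x.
Set SMB = MC: 58.28 - 0.63x = 41.26 + 0.56x → x* = 14.3025.
The loss is the area between SMB and MC from x* to x_m; with linear curves that's a triangle of height MEB(x_m).
DWL = ½ × 9.9179 × 11.8023 = 58.5270.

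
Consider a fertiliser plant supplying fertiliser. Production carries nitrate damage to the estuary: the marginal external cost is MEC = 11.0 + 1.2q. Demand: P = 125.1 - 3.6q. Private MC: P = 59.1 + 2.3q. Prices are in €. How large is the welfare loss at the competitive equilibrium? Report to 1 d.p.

Market equilibrium (private): 59.1 + 2.3q = 125.1 - 3.6q → q_m = 11.1864.
Social marginal cost = private MC + MEC = 70.1 + 3.5q.
Set SMC = demand: 70.1 + 3.5q = 125.1 - 3.6q → q* = 7.7465.
The loss is the area between SMC and demand from q* to q_m; with linear curves that's a triangle of height MEC(q_m).
DWL = ½ × 3.4399 × 24.4237 = 42.0075.

DWL = €42.0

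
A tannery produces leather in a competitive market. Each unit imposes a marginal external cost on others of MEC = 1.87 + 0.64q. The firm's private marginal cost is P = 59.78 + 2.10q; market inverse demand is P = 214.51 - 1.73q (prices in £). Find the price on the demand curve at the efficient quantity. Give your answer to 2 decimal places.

Social marginal cost = private MC + MEC = 61.65 + 2.74q.
Set SMC = demand: 61.65 + 2.74q = 214.51 - 1.73q → q* = 34.1969.
Consumer price on the demand curve at q*: 214.51 − 1.73×34.1969 = 155.3494.

P = £155.35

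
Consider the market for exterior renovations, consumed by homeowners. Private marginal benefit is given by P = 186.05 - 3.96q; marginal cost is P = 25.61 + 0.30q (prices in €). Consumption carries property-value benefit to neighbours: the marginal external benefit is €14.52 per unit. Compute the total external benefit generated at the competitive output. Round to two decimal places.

Market equilibrium (private): 25.61 + 0.30q = 186.05 - 3.96q → q_m = 37.6620.
Total external benefit = MEB × q_m = 14.52 × 37.6620 = 546.8522.

€546.85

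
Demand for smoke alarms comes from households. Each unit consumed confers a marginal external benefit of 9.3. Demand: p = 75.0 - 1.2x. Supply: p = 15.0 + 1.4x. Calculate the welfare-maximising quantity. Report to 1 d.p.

x* = 26.7

Social marginal benefit = demand + MEB = 84.3 - 1.2x.
Set SMB = MC: 84.3 - 1.2x = 15.0 + 1.4x → x* = 26.6538.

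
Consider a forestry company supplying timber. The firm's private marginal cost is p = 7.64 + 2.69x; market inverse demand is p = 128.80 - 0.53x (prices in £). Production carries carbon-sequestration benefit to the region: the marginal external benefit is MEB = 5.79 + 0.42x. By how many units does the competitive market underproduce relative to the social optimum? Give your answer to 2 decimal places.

Market equilibrium (private): 7.64 + 2.69x = 128.80 - 0.53x → x_m = 37.6273.
Social marginal cost = private MC − MEB = 1.85 + 2.27x.
Set SMC = demand: 1.85 + 2.27x = 128.80 - 0.53x → x* = 45.3393.
Gap = |37.6273 − 45.3393| = 7.7120.

7.71 units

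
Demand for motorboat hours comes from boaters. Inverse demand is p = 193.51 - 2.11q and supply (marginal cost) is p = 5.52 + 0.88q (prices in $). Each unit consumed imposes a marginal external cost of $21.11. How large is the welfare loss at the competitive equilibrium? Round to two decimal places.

Market equilibrium (private): 5.52 + 0.88q = 193.51 - 2.11q → q_m = 62.8729.
Social marginal benefit = demand − MEC = 172.40 - 2.11q.
Set SMB = MC: 172.40 - 2.11q = 5.52 + 0.88q → q* = 55.8127.
The loss is the area between SMB and MC from q* to q_m; with linear curves that's a triangle of height MEC(q_m).
DWL = ½ × 7.0602 × 21.1100 = 74.5204.

DWL = $74.52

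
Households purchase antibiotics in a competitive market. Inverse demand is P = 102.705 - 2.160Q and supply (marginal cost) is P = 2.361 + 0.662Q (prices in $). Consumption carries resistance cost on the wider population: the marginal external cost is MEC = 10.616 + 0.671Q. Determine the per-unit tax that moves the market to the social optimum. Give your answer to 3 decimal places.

tax = $27.853 per unit

Social marginal benefit = demand − MEC = 92.089 - 2.831Q.
Set SMB = MC: 92.089 - 2.831Q = 2.361 + 0.662Q → Q* = 25.6879.
The Pigouvian tax equals MEC at Q*: 10.616 + 0.671×25.6879 = 27.8526.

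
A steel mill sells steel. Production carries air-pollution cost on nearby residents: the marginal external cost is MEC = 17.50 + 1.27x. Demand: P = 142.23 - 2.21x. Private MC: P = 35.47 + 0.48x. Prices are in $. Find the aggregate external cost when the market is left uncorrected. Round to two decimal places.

Market equilibrium (private): 35.47 + 0.48x = 142.23 - 2.21x → x_m = 39.6877.
Total external cost = ∫₀^{x_m} (17.50 + 1.27x) dx = 17.50×39.6877 + ½×1.27×39.6877² = 1694.7318.

$1694.73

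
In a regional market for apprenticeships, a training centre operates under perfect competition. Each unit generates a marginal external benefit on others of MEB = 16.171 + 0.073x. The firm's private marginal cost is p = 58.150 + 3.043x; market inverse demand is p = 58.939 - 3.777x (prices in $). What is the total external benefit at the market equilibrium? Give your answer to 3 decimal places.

$1.871

Market equilibrium (private): 58.150 + 3.043x = 58.939 - 3.777x → x_m = 0.1157.
Total external benefit = ∫₀^{x_m} (16.171 + 0.073x) dx = 16.171×0.1157 + ½×0.073×0.1157² = 1.8715.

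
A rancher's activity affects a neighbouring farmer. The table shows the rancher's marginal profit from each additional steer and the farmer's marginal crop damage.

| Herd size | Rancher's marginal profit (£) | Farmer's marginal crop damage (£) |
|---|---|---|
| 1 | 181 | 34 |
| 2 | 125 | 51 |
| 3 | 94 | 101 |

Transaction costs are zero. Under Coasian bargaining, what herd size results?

Bargaining reaches the level where marginal profit last exceeds marginal crop damage.
That holds through level 2 (125 ≥ 51) but not at 3 (94 < 101).

2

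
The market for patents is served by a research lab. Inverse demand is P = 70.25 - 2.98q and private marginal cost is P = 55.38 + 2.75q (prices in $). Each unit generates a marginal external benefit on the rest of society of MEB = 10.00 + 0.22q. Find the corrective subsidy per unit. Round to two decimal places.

subsidy = $10.99 per unit

Social marginal cost = private MC − MEB = 45.38 + 2.53q.
Set SMC = demand: 45.38 + 2.53q = 70.25 - 2.98q → q* = 4.5136.
The Pigouvian subsidy equals MEB at q*: 10.00 + 0.22×4.5136 = 10.9930.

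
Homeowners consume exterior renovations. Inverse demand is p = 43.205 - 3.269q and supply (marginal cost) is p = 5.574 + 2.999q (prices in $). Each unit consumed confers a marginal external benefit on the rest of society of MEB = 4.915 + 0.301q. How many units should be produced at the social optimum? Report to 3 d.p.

q* = 7.130

Social marginal benefit = demand + MEB = 48.120 - 2.968q.
Set SMB = MC: 48.120 - 2.968q = 5.574 + 2.999q → q* = 7.1302.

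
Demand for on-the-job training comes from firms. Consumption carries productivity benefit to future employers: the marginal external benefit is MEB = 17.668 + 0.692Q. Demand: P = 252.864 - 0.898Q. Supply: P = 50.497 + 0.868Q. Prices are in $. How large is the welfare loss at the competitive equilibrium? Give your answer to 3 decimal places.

DWL = $4377.166

Market equilibrium (private): 50.497 + 0.868Q = 252.864 - 0.898Q → Q_m = 114.5906.
Social marginal benefit = demand + MEB = 270.532 - 0.206Q.
Set SMB = MC: 270.532 - 0.206Q = 50.497 + 0.868Q → Q* = 204.8743.
Height of the DWL triangle at Q_m is SMB(Q_m) − MC(Q_m) = MEB(Q_m) = 96.9647.
DWL = ½ × 90.2837 × 96.9647 = 4377.1659.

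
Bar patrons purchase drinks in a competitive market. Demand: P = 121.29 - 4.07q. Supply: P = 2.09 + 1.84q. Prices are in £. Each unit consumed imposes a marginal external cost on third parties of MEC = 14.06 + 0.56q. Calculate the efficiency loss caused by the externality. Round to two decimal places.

Market equilibrium (private): 2.09 + 1.84q = 121.29 - 4.07q → q_m = 20.1692.
Social marginal benefit = demand − MEC = 107.23 - 4.63q.
Set SMB = MC: 107.23 - 4.63q = 2.09 + 1.84q → q* = 16.2504.
Height of the DWL triangle at q_m is MC(q_m) − SMB(q_m) = MEC(q_m) = 25.3548.
DWL = ½ × 3.9188 × 25.3548 = 49.6802.

DWL = £49.68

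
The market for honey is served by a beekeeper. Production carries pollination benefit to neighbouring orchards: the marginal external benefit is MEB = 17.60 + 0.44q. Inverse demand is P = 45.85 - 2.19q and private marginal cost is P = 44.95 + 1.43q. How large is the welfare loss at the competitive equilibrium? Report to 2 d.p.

Market equilibrium (private): 44.95 + 1.43q = 45.85 - 2.19q → q_m = 0.2486.
Social marginal cost = private MC − MEB = 27.35 + 0.99q.
Set SMC = demand: 27.35 + 0.99q = 45.85 - 2.19q → q* = 5.8176.
Between q* and q_m the wedge demand − SMC runs linearly from 0 to MEB(q_m), so the loss is a triangle.
DWL = ½ × 5.5690 × 17.7094 = 49.3118.

DWL = 49.31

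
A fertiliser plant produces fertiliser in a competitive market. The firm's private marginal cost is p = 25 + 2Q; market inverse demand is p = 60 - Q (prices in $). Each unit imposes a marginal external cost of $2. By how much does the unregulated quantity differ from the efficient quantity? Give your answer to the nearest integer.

1 units

Market equilibrium (private): 25 + 2Q = 60 - Q → Q_m = 11.6667.
Social marginal cost = private MC + MEC = 27 + 2Q.
Set SMC = demand: 27 + 2Q = 60 - Q → Q* = 11.0000.
Gap = |11.6667 − 11.0000| = 0.6667.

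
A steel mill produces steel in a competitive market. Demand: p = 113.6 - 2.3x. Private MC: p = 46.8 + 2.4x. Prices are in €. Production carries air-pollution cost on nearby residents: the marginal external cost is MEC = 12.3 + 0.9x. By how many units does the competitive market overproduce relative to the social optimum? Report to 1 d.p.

4.5 units

Market equilibrium (private): 46.8 + 2.4x = 113.6 - 2.3x → x_m = 14.2128.
Social marginal cost = private MC + MEC = 59.1 + 3.3x.
Set SMC = demand: 59.1 + 3.3x = 113.6 - 2.3x → x* = 9.7321.
Gap = |14.2128 − 9.7321| = 4.4807.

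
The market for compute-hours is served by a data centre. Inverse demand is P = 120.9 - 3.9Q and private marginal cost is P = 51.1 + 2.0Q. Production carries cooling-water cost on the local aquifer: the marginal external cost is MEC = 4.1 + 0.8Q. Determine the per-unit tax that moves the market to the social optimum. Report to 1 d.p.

Social marginal cost = private MC + MEC = 55.2 + 2.8Q.
Set SMC = demand: 55.2 + 2.8Q = 120.9 - 3.9Q → Q* = 9.8060.
The Pigouvian tax equals MEC at Q*: 4.1 + 0.8×9.8060 = 11.9448.

tax = 11.9 per unit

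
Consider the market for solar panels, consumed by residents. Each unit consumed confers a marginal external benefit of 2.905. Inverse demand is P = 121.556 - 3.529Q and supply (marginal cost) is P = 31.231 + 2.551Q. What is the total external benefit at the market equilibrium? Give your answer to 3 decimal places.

43.157

Market equilibrium (private): 31.231 + 2.551Q = 121.556 - 3.529Q → Q_m = 14.8561.
Total external benefit = MEB × Q_m = 2.905 × 14.8561 = 43.1570.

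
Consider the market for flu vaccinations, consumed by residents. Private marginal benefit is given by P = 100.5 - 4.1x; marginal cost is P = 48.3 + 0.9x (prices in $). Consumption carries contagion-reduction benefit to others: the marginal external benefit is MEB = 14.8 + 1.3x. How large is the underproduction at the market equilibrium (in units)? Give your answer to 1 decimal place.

Market equilibrium (private): 48.3 + 0.9x = 100.5 - 4.1x → x_m = 10.4400.
Social marginal benefit = demand + MEB = 115.3 - 2.8x.
Set SMB = MC: 115.3 - 2.8x = 48.3 + 0.9x → x* = 18.1081.
Gap = |10.4400 − 18.1081| = 7.6681.

7.7 units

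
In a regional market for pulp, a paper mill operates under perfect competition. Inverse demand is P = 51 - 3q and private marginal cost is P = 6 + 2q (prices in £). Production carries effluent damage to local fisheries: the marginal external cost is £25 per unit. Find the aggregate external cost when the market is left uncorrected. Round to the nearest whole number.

Market equilibrium (private): 6 + 2q = 51 - 3q → q_m = 9.0000.
Total external cost = MEC × q_m = 25 × 9.0000 = 225.0000.

£225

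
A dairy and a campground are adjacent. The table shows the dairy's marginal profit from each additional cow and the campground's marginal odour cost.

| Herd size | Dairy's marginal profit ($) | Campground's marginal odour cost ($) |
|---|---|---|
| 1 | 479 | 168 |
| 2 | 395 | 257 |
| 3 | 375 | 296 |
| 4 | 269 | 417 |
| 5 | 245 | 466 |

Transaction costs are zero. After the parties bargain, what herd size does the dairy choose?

3

Bargaining reaches the level where marginal profit last exceeds marginal odour cost.
That holds through level 3 (375 ≥ 296) but not at 4 (269 < 417).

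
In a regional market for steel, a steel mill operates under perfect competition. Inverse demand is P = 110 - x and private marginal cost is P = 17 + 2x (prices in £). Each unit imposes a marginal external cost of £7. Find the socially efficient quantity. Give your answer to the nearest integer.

Social marginal cost = private MC + MEC = 24 + 2x.
Set SMC = demand: 24 + 2x = 110 - x → x* = 28.6667.

x* = 29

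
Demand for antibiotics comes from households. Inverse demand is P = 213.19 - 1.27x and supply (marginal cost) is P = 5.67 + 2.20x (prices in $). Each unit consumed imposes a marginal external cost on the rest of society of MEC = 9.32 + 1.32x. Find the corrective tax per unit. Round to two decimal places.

tax = $63.94 per unit

Social marginal benefit = demand − MEC = 203.87 - 2.59x.
Set SMB = MC: 203.87 - 2.59x = 5.67 + 2.20x → x* = 41.3779.
The Pigouvian tax equals MEC at x*: 9.32 + 1.32×41.3779 = 63.9388.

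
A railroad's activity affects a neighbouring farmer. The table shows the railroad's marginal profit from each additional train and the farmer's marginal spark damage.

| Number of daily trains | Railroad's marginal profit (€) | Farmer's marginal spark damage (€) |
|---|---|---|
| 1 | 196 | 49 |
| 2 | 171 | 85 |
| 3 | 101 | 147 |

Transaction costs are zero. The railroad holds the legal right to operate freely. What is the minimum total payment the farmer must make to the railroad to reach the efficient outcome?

Left alone the railroad would choose level 3 (marginal profit stays positive).
Efficient level: k* = 2 (marginal profit ≥ marginal spark damage through 2).
The farmer must at least cover the railroad's forgone profit from cutting 3→2: 101 = 101.

€101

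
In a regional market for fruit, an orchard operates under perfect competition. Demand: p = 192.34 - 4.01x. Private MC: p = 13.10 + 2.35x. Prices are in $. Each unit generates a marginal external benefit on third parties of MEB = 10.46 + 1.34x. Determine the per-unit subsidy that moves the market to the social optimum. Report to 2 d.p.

Social marginal cost = private MC − MEB = 2.64 + 1.01x.
Set SMC = demand: 2.64 + 1.01x = 192.34 - 4.01x → x* = 37.7888.
The Pigouvian subsidy equals MEB at x*: 10.46 + 1.34×37.7888 = 61.0970.

subsidy = $61.10 per unit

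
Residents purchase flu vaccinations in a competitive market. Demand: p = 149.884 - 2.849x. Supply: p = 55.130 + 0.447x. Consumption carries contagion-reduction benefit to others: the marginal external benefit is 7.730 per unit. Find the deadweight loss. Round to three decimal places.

DWL = 9.064

Market equilibrium (private): 55.130 + 0.447x = 149.884 - 2.849x → x_m = 28.7482.
Social marginal benefit = demand + MEB = 157.614 - 2.849x.
Set SMB = MC: 157.614 - 2.849x = 55.130 + 0.447x → x* = 31.0934.
Between x* and x_m the wedge SMB − MC runs linearly from 0 to MEB(x_m), so the loss is a triangle.
DWL = ½ × 2.3452 × 7.7300 = 9.0642.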